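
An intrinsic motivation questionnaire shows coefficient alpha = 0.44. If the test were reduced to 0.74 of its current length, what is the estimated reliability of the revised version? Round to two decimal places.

Apply the Spearman-Brown prophecy formula, r' = nr / [1 + (n − 1)r]:
r_new = 0.74·0.44 / [1 + (0.74 − 1)·0.44]
     = 0.3256 / 0.8856 = 0.3677

0.37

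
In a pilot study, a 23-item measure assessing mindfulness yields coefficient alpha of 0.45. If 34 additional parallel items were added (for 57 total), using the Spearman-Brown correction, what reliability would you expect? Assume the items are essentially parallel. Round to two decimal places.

The new length is 57/23 = 2.4783 times the old.
Spearman-Brown: r_new = n·r / (1 + (n − 1)·r)
r_new = 2.4783·0.45 / [1 + (2.4783 − 1)·0.45]
     = 1.1152 / 1.6652 = 0.6697

0.67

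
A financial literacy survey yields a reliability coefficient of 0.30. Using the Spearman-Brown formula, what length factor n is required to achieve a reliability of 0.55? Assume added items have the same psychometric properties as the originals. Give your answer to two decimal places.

2.85

Spearman-Brown solved for the length factor n:
n = r*(1 − r) / [ r (1 − r*) ]
n = 0.55 × (1 − 0.30) / [ 0.30 × (1 − 0.55) ]
  = 0.3850 / 0.1350 = 2.8519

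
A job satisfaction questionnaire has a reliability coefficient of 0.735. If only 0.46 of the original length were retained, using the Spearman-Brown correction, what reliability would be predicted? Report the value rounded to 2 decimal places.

0.56

Apply the Spearman-Brown prophecy formula, r' = nr / [1 + (n − 1)r]:
r_new = 0.46·0.735 / [1 + (0.46 − 1)·0.735]
r_new = 0.3381 / 0.6031 ≈ 0.5606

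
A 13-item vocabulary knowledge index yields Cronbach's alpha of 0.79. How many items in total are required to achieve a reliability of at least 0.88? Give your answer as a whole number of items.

26

n = 0.88 × (1 − 0.79) / [ 0.79 × (1 − 0.88) ]
  = 0.1848 / 0.0948 = 1.9494
Items needed = n × 13 = 1.9494 × 13 ≈ 25.34 → round up to 26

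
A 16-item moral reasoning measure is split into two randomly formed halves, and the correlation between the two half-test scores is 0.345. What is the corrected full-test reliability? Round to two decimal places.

r_full = 2r_hh / (1 + r_hh) = 2 × 0.345 / (1 + 0.345)
r_full = 0.6900 / 1.3450 ≈ 0.5130

0.51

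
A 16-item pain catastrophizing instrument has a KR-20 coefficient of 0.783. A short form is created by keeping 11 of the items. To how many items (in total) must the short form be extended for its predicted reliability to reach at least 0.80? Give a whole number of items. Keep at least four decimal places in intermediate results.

Short-form reliability: n = 11/16 = 0.6875; r_11 = n·r/(1+(n−1)r) ≈ 0.7127
Then solve for n' with r_old = 0.7127, r_target = 0.80: n' = 0.80(1 − 0.7127)/[0.7127(1 − 0.80)] = 1.6125
Items = 1.6125 × 11 ≈ 17.74 → 18

18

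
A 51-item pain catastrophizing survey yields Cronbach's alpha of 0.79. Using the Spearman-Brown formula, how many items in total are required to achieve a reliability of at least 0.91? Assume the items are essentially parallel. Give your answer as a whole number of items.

Spearman-Brown solved for the length factor n:
n = r*(1 − r) / [ r (1 − r*) ]
n = 0.91 × (1 − 0.79) / [ 0.79 × (1 − 0.91) ]
  = 0.1911 / 0.0711 = 2.6878
Items needed = n × 51 = 2.6878 × 51 ≈ 137.08 → round up to 138

138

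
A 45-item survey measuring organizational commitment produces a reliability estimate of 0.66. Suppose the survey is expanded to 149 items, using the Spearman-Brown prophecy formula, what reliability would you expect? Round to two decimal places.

0.87

n = 149/45 = 3.3111
By Spearman-Brown, r_new = n r / (1 + (n − 1) r).
r_new = (3.3111 × 0.66) / (1 + (3.3111 − 1) × 0.66)
r_new = 2.1853 / 2.5253 ≈ 0.8654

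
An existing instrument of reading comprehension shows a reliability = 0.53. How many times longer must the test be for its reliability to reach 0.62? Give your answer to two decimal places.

1.45

Spearman-Brown solved for the length factor n:
n = r_target (1 − r_old) / [ r_old (1 − r_target) ]
n = 0.62(1 − 0.53) / [0.53(1 − 0.62)]
n = 0.2914 / 0.2014 ≈ 1.4469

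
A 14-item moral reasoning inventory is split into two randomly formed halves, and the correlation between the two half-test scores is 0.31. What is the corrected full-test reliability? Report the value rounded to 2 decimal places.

0.47

The full test is twice the length of either half (n = 2).
r_full = 2r_hh / (1 + r_hh) = 2 × 0.31 / (1 + 0.31)
       = 0.6200 / 1.3100 = 0.4733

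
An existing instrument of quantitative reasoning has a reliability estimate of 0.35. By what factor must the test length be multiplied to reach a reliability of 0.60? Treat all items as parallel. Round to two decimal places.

2.79

n = [0.60 × 0.65] / [0.35 × 0.40]
  = 0.3900 / 0.1400 = 2.7857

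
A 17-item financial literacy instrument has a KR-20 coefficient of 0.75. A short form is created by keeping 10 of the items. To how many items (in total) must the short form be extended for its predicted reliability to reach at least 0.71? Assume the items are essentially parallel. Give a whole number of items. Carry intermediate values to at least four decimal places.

14

First, r for the 10-item form: n = 10/17 = 0.5882, so r_10 = 0.5882·0.75/(1 + (0.5882 − 1)·0.75) = 0.6383
Length factor from the short form to reach 0.71: n' = 0.71(1 − 0.6383) / [0.6383(1 − 0.71)] ≈ 1.3873
Items = 1.3873 × 10 ≈ 13.87 → 14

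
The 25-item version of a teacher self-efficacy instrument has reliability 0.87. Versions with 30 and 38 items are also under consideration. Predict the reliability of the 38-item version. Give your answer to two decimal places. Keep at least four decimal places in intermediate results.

Only the ratio of lengths matters: n = 38/25 = 1.5200
r_{38} = n·r / (1 + (n − 1)·r) = 1.3224 / 1.4524 ≈ 0.9105

0.91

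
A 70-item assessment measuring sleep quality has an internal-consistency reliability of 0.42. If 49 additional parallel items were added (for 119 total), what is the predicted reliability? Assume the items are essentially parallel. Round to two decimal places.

0.55

The new length is 119/70 = 1.7 times the old.
r_new = 1.7·0.42 / [1 + (1.7 − 1)·0.42]
r_new = 0.7140 / 1.2940 ≈ 0.5518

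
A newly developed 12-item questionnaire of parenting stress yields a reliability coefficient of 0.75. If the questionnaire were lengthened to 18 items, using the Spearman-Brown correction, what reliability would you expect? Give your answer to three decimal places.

0.818

n = 18/12 = 1.5
Spearman-Brown: r_new = n·r / (1 + (n − 1)·r)
r_new = (1.5 × 0.75) / (1 + (1.5 − 1) × 0.75)
     = 1.1250 / 1.3750 = 0.8182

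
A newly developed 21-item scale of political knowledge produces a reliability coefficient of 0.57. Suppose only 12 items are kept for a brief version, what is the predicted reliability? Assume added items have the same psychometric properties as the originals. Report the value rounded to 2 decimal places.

The new length is 12/21 = 0.5714 times the old.
By Spearman-Brown, r_new = n r / (1 + (n − 1) r).
r_new = (0.5714 × 0.57) / (1 + (0.5714 − 1) × 0.57)
     = 0.3257 / 0.7557 = 0.4310

0.43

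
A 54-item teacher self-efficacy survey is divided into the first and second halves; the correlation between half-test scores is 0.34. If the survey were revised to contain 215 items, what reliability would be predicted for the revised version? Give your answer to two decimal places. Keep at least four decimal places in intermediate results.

Spearman-Brown correction (n = 2): r_full = 2·0.34/(1 + 0.34) = 0.5075
Length factor from 54 to 215 items: n = 215/54 = 3.9815
r_new = n·r_full / (1 + (n − 1)·r_full) = 2.0206 / 2.5131 ≈ 0.8040

0.80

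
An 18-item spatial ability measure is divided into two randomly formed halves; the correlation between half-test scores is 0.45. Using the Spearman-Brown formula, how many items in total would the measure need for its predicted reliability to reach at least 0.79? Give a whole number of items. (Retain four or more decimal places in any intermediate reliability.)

Corrected full-test reliability: r_full = 2 × 0.45 / (1 + 0.45) ≈ 0.6207
n = r_tgt(1 − r_full) / [r_full(1 − r_tgt)] = 0.79 × 0.3793 / (0.6207 × 0.21) ≈ 2.2988
Items = 2.2988 × 18 ≈ 41.38 → 42

42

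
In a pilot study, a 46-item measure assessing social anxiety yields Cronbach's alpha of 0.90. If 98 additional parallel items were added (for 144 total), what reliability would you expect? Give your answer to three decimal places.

The new length is 144/46 = 3.1304 times the old.
r_new = (3.1304 × 0.90) / (1 + (3.1304 − 1) × 0.90)
r_new = 2.8174 / 2.9174 ≈ 0.9657

0.966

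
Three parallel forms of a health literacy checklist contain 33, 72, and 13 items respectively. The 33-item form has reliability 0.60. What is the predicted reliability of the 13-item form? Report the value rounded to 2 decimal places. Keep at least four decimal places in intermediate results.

Only the ratio of lengths matters: n = 13/33 = 0.3939
r_{13} = n·r / (1 + (n − 1)·r) = 0.2363 / 0.6363 ≈ 0.3714

0.37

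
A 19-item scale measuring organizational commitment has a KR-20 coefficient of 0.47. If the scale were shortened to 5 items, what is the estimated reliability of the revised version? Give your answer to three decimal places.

0.189

n = 5/19 = 0.2632
Spearman-Brown: r_new = n·r / (1 + (n − 1)·r)
r_new = (0.2632 × 0.47) / (1 + (0.2632 − 1) × 0.47)
     = 0.1237 / 0.6537 = 0.1892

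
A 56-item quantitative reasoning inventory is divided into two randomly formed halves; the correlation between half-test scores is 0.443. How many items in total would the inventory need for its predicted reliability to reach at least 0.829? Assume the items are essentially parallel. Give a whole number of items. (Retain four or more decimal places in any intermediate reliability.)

171

Corrected full-test reliability: r_full = 2 × 0.443 / (1 + 0.443) ≈ 0.6140
n = r_tgt(1 − r_full) / [r_full(1 − r_tgt)] = 0.829 × 0.3860 / (0.6140 × 0.171) ≈ 3.0477
Items = 3.0477 × 56 ≈ 170.67 → 171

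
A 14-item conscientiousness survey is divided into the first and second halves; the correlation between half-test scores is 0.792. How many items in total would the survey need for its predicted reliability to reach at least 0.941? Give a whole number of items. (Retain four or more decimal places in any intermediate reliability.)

r_full = 2(0.792)/(1 + 0.792) = 0.8839
n = r_tgt(1 − r_full) / [r_full(1 − r_tgt)] = 0.941 × 0.1161 / (0.8839 × 0.059) ≈ 2.0949
Required items = 2.0949 × 14 = 29.33, so 30 items.

30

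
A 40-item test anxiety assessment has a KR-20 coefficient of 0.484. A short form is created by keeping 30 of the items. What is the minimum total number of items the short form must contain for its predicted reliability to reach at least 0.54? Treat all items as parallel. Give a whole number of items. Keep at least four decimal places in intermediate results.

51

Short-form reliability: n = 30/40 = 0.7500; r_30 = n·r/(1+(n−1)r) ≈ 0.4130
Length factor from the short form to reach 0.54: n' = 0.54(1 − 0.4130) / [0.4130(1 − 0.54)] ≈ 1.6685
Items = 1.6685 × 30 ≈ 50.05 → 51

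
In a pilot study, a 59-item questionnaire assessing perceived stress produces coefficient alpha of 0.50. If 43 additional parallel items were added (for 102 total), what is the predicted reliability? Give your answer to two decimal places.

The new length is 102/59 = 1.7288 times the old.
By Spearman-Brown, r_new = n r / (1 + (n − 1) r).
r_new = 1.7288·0.50 / [1 + (1.7288 − 1)·0.50]
     = 0.8644 / 1.3644 = 0.6335

0.63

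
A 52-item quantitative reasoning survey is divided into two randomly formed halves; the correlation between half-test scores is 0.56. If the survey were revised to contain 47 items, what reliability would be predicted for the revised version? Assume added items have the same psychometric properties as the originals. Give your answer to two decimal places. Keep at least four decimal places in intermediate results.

0.70

First correct the split-half correlation to full-test reliability: r_full = 2 × 0.56 / (1 + 0.56) ≈ 0.7179
Length factor from 52 to 47 items: n = 47/52 = 0.9038
r_new = n·r_full / (1 + (n − 1)·r_full) = 0.6488 / 0.9309 ≈ 0.6970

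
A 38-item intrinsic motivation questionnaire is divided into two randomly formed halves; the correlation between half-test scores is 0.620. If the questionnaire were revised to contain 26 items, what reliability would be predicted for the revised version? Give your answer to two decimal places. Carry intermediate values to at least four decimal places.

Full-test reliability from the split-half r: r_full = 2(0.620)/(1 + 0.620) = 0.7654
Length factor from 38 to 26 items: n = 26/38 = 0.6842
r_new = n·r_full / (1 + (n − 1)·r_full) = 0.5237 / 0.7583 ≈ 0.6906

0.69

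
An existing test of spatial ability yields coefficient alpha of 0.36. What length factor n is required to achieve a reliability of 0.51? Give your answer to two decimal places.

Invert Spearman-Brown to solve for n:
n = r_target (1 − r_old) / [ r_old (1 − r_target) ]
n = 0.51 × (1 − 0.36) / [ 0.36 × (1 − 0.51) ]
n = 0.3264 / 0.1764 ≈ 1.8503

1.85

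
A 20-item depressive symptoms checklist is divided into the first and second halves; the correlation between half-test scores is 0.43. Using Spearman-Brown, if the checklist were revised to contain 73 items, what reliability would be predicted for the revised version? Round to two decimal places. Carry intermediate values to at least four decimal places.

Full-test reliability from the split-half r: r_full = 2(0.43)/(1 + 0.43) = 0.6014
Then adjust to 73 items: n = 73/20 = 3.6500
r_new = n·r_full / (1 + (n − 1)·r_full) = 2.1951 / 2.5937 ≈ 0.8463

0.85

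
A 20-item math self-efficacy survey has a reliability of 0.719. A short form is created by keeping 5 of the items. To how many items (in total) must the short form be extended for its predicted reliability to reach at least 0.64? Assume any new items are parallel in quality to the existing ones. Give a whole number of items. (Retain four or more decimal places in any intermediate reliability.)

14

First, r for the 5-item form: n = 5/20 = 0.2500, so r_5 = 0.2500·0.719/(1 + (0.2500 − 1)·0.719) = 0.3901
Length factor from the short form to reach 0.64: n' = 0.64(1 − 0.3901) / [0.3901(1 − 0.64)] ≈ 2.7795
Total items = 2.7795 × 5 = 13.90, rounded up to 14.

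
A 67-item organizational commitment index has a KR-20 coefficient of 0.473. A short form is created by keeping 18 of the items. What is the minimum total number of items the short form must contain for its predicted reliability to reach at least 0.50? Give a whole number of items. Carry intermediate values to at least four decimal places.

75

First, r for the 18-item form: n = 18/67 = 0.2687, so r_18 = 0.2687·0.473/(1 + (0.2687 − 1)·0.473) = 0.1943
Then solve for n' with r_old = 0.1943, r_target = 0.50: n' = 0.50(1 − 0.1943)/[0.1943(1 − 0.50)] = 4.1467
Items = 4.1467 × 18 ≈ 74.64 → 75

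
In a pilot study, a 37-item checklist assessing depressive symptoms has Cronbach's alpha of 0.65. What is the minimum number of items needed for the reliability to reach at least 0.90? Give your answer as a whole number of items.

n = 0.90(1 − 0.65) / [0.65(1 − 0.90)]
  = 0.3150 / 0.0650 = 4.8462
Items needed = n × 37 = 4.8462 × 37 ≈ 179.31 → round up to 180

180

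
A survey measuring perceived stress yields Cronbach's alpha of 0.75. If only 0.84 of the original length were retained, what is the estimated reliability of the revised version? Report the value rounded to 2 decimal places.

0.72

By Spearman-Brown, r_new = n r / (1 + (n − 1) r).
r_new = 0.84·0.75 / [1 + (0.84 − 1)·0.75]
r_new = 0.6300 / 0.8800 ≈ 0.7159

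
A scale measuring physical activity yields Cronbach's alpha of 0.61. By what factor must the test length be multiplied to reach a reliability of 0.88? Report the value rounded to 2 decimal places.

4.69

n = 0.88 × (1 − 0.61) / [ 0.61 × (1 − 0.88) ]
n = 0.3432 / 0.0732 ≈ 4.6885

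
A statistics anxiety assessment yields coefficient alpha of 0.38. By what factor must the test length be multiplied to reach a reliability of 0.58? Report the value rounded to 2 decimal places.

2.25

Spearman-Brown solved for the length factor n:
n = r*(1 − r) / [ r (1 − r*) ]
n = 0.58(1 − 0.38) / [0.38(1 − 0.58)]
  = 0.3596 / 0.1596 = 2.2531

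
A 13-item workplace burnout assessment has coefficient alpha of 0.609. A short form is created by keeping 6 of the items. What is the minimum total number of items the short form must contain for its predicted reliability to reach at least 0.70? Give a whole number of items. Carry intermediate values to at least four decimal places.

20

First, r for the 6-item form: n = 6/13 = 0.4615, so r_6 = 0.4615·0.609/(1 + (0.4615 − 1)·0.609) = 0.4182
Length factor from the short form to reach 0.70: n' = 0.70(1 − 0.4182) / [0.4182(1 − 0.70)] ≈ 3.2461
Total items = 3.2461 × 6 = 19.48, rounded up to 20.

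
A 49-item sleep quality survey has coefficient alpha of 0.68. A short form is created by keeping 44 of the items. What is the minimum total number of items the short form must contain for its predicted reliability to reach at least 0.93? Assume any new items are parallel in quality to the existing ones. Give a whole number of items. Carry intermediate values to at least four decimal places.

307

Short-form reliability: n = 44/49 = 0.8980; r_44 = n·r/(1+(n−1)r) ≈ 0.6562
Length factor from the short form to reach 0.93: n' = 0.93(1 − 0.6562) / [0.6562(1 − 0.93)] ≈ 6.9607
Items = 6.9607 × 44 ≈ 306.27 → 307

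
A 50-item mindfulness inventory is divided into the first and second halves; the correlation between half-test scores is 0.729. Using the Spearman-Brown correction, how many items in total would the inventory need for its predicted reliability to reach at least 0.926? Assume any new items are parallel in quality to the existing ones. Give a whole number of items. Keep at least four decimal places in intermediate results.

Corrected full-test reliability: r_full = 2 × 0.729 / (1 + 0.729) ≈ 0.8433
n = r_tgt(1 − r_full) / [r_full(1 − r_tgt)] = 0.926 × 0.1567 / (0.8433 × 0.074) ≈ 2.3252
Items = 2.3252 × 50 ≈ 116.26 → 117

117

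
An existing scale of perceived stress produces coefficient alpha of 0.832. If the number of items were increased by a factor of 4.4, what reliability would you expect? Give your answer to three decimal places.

r_new = 4.4·0.832 / [1 + (4.4 − 1)·0.832]
     = 3.6608 / 3.8288 = 0.9561

0.956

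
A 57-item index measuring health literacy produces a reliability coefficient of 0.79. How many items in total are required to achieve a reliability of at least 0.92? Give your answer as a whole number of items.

n = [0.92 × 0.21] / [0.79 × 0.08]
n = 0.1932 / 0.0632 ≈ 3.0570
3.0570 × 57 = 174.25 → 175 items

175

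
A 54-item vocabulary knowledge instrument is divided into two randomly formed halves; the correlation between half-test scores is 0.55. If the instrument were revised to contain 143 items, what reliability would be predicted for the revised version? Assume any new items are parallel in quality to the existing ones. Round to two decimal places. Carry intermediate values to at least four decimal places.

First correct the split-half correlation to full-test reliability: r_full = 2 × 0.55 / (1 + 0.55) ≈ 0.7097
Length factor from 54 to 143 items: n = 143/54 = 2.6481
r_new = n·r_full / (1 + (n − 1)·r_full) = 1.8794 / 2.1697 ≈ 0.8662

0.87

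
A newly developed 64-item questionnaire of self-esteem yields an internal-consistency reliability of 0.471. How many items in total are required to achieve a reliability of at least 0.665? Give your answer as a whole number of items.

143

n = [0.665 × 0.529] / [0.471 × 0.335]
n = 0.351785 / 0.157785 ≈ 2.2295
Items needed = n × 64 = 2.2295 × 64 ≈ 142.69 → round up to 143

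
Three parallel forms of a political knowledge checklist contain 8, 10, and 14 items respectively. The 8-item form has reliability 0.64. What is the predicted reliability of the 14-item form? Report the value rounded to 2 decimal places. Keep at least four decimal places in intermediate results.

0.76

The 10-item form is not needed; work directly from the 8-item form with n = 14/8 = 1.7500.
r_{14} = n·r / (1 + (n − 1)·r) = 1.1200 / 1.4800 ≈ 0.7568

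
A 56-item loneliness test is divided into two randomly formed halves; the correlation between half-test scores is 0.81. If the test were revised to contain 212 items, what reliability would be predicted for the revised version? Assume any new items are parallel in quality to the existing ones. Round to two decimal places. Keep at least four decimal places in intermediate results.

0.97

Spearman-Brown correction (n = 2): r_full = 2·0.81/(1 + 0.81) = 0.8950
Then adjust to 212 items: n = 212/56 = 3.7857
r_new = n·r_full / (1 + (n − 1)·r_full) = 3.3882 / 3.4932 ≈ 0.9699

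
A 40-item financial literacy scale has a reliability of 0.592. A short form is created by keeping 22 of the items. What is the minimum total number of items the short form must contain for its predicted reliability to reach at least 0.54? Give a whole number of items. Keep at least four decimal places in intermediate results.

First, r for the 22-item form: n = 22/40 = 0.5500, so r_22 = 0.5500·0.592/(1 + (0.5500 − 1)·0.592) = 0.4438
Length factor from the short form to reach 0.54: n' = 0.54(1 − 0.4438) / [0.4438(1 − 0.54)] ≈ 1.4712
Items = 1.4712 × 22 ≈ 32.37 → 33

33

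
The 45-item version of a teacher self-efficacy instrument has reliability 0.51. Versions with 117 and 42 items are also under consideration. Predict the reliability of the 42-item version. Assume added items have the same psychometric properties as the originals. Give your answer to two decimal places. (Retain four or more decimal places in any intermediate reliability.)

0.49

The 117-item form is not needed; work directly from the 45-item form with n = 42/45 = 0.9333.
r_{42} = n·r / (1 + (n − 1)·r) = 0.4760 / 0.9660 ≈ 0.4928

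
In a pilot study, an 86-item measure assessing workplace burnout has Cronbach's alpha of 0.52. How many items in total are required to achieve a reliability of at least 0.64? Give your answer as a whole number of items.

n = 0.64(1 − 0.52) / [0.52(1 − 0.64)]
  = 0.3072 / 0.1872 = 1.6410
So the test needs 1.6410 × 86 ≈ 141.13 items; rounding up, 142.

142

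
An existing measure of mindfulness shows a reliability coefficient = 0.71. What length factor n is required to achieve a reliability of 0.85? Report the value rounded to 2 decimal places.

n = [0.85 × 0.29] / [0.71 × 0.15]
  = 0.2465 / 0.1065 = 2.3146

2.31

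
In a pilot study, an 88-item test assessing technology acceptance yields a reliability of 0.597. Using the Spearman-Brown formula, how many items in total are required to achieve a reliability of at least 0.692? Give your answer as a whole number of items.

Spearman-Brown solved for the length factor n:
n = r_target (1 − r_old) / [ r_old (1 − r_target) ]
n = 0.692(1 − 0.597) / [0.597(1 − 0.692)]
  = 0.278876 / 0.183876 = 1.5167
So the test needs 1.5167 × 88 ≈ 133.47 items; rounding up, 134.

134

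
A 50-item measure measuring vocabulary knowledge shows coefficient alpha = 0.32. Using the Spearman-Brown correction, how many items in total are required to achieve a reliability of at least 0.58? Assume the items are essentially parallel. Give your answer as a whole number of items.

147

Rearranging the Spearman-Brown formula for n,
n = r*(1 − r) / [ r (1 − r*) ]
n = 0.58 × (1 − 0.32) / [ 0.32 × (1 − 0.58) ]
  = 0.3944 / 0.1344 = 2.9345
So the test needs 2.9345 × 50 ≈ 146.72 items; rounding up, 147.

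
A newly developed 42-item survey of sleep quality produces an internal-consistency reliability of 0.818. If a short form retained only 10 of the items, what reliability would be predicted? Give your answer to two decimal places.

0.52

The new length is 10/42 = 0.2381 times the old.
Spearman-Brown: r_new = n·r / (1 + (n − 1)·r)
r_new = (0.2381 × 0.818) / (1 + (0.2381 − 1) × 0.818)
     = 0.1948 / 0.3768 = 0.5170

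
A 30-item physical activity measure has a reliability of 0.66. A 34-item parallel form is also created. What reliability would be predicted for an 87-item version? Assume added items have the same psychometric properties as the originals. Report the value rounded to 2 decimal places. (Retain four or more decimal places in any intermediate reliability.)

0.85

Only the ratio of lengths matters: n = 87/30 = 2.9000
r_{87} = n·r / (1 + (n − 1)·r) = 1.9140 / 2.2540 ≈ 0.8492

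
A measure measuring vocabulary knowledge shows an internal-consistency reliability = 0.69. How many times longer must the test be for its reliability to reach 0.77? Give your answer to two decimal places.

Rearranging the Spearman-Brown formula for n,
n = r_target (1 − r_old) / [ r_old (1 − r_target) ]
n = [0.77 × 0.31] / [0.69 × 0.23]
n = 0.2387 / 0.1587 ≈ 1.5041

1.50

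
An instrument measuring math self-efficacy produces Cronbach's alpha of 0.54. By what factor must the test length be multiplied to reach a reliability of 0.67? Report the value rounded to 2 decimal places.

Spearman-Brown solved for the length factor n:
n = r_target (1 − r_old) / [ r_old (1 − r_target) ]
n = [0.67 × 0.46] / [0.54 × 0.33]
n = 0.3082 / 0.1782 ≈ 1.7295

1.73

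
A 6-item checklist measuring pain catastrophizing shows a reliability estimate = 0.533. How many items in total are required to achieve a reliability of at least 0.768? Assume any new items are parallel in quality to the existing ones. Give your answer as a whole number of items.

18

Invert Spearman-Brown to solve for n:
n = r*(1 − r) / [ r (1 − r*) ]
n = 0.768(1 − 0.533) / [0.533(1 − 0.768)]
n = 0.358656 / 0.123656 ≈ 2.9004
Items needed = n × 6 = 2.9004 × 6 ≈ 17.40 → round up to 18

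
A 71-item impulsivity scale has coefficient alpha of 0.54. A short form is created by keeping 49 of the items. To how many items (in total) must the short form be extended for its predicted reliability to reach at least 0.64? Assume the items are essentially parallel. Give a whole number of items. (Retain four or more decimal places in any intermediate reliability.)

108

Short-form reliability: n = 49/71 = 0.6901; r_49 = n·r/(1+(n−1)r) ≈ 0.4475
Then solve for n' with r_old = 0.4475, r_target = 0.64: n' = 0.64(1 − 0.4475)/[0.4475(1 − 0.64)] = 2.1949
Total items = 2.1949 × 49 = 107.55, rounded up to 108.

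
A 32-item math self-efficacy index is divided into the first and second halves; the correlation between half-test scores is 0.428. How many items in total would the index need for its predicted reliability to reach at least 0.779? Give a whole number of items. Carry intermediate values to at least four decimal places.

76

r_full = 2(0.428)/(1 + 0.428) = 0.5994
Solve Spearman-Brown for n: n = 0.779(1 − 0.5994) / [0.5994(1 − 0.779)] = 2.3558
Items = 2.3558 × 32 ≈ 75.39 → 76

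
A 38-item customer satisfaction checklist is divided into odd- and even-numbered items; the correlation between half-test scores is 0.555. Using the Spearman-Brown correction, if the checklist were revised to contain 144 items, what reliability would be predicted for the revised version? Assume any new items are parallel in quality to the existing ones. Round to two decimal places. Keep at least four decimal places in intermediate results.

Spearman-Brown correction (n = 2): r_full = 2·0.555/(1 + 0.555) = 0.7138
Then adjust to 144 items: n = 144/38 = 3.7895
r_new = n·r_full / (1 + (n − 1)·r_full) = 2.7049 / 2.9911 ≈ 0.9043

0.90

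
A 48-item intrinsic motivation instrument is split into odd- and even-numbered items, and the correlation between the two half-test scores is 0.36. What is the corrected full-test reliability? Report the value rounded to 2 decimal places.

0.53

r_full = 2r_hh / (1 + r_hh) = 2 × 0.36 / (1 + 0.36)
       = 0.7200 / 1.3600 = 0.5294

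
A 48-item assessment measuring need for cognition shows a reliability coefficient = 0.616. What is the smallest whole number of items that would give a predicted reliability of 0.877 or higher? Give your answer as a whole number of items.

Invert Spearman-Brown to solve for n:
n = r_target (1 − r_old) / [ r_old (1 − r_target) ]
n = [0.877 × 0.384] / [0.616 × 0.123]
n = 0.336768 / 0.075768 ≈ 4.4447
So the test needs 4.4447 × 48 ≈ 213.35 items; rounding up, 214.

214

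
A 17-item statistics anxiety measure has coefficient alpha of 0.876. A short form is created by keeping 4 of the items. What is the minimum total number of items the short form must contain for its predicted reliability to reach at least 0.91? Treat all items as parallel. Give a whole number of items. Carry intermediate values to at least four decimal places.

25

First, r for the 4-item form: n = 4/17 = 0.2353, so r_4 = 0.2353·0.876/(1 + (0.2353 − 1)·0.876) = 0.6244
Then solve for n' with r_old = 0.6244, r_target = 0.91: n' = 0.91(1 − 0.6244)/[0.6244(1 − 0.91)] = 6.0822
Items = 6.0822 × 4 ≈ 24.33 → 25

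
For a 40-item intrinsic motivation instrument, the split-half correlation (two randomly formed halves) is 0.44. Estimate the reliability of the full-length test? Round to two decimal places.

0.61

Apply the Spearman-Brown correction with n = 2:
r_full = 2r_hh / (1 + r_hh) = 2 × 0.44 / (1 + 0.44)
r_full = 0.8800 / 1.4400 ≈ 0.6111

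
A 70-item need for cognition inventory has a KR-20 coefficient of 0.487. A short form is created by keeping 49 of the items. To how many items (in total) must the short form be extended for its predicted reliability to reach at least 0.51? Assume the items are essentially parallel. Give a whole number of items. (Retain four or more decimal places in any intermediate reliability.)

Short-form reliability: n = 49/70 = 0.7000; r_49 = n·r/(1+(n−1)r) ≈ 0.3992
Then solve for n' with r_old = 0.3992, r_target = 0.51: n' = 0.51(1 − 0.3992)/[0.3992(1 − 0.51)] = 1.5664
Total items = 1.5664 × 49 = 76.75, rounded up to 77.

77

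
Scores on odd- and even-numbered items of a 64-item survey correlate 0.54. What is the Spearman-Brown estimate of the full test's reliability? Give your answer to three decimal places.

0.701

Each half is half the length of the full test, so the full test is n = 2 times a half.
r_full = 2r_hh / (1 + r_hh) = 2 × 0.54 / (1 + 0.54)
       = 1.0800 / 1.5400 = 0.7013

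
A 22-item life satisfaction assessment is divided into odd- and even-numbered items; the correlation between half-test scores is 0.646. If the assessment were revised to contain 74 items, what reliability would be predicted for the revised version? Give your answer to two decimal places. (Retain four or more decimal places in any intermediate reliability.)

0.92

Spearman-Brown correction (n = 2): r_full = 2·0.646/(1 + 0.646) = 0.7849
Then adjust to 74 items: n = 74/22 = 3.3636
r_new = n·r_full / (1 + (n − 1)·r_full) = 2.6401 / 2.8552 ≈ 0.9247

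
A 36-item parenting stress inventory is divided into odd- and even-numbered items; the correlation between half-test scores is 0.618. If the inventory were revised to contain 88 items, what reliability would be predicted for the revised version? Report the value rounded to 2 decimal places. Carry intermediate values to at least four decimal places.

0.89

Full-test reliability from the split-half r: r_full = 2(0.618)/(1 + 0.618) = 0.7639
Then adjust to 88 items: n = 88/36 = 2.4444
r_new = n·r_full / (1 + (n − 1)·r_full) = 1.8673 / 2.1034 ≈ 0.8878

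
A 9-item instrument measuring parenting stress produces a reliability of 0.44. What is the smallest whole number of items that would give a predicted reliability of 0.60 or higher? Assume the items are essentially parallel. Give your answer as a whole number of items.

n = 0.60(1 − 0.44) / [0.44(1 − 0.60)]
n = 0.3360 / 0.1760 ≈ 1.9091
1.9091 × 9 = 17.18 → 18 items

18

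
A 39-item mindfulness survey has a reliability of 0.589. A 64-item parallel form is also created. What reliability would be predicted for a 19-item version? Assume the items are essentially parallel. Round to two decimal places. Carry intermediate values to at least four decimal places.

The 64-item form is not needed; work directly from the 39-item form with n = 19/39 = 0.4872.
r_{19} = n·r / (1 + (n − 1)·r) = 0.2870 / 0.6980 ≈ 0.4112

0.41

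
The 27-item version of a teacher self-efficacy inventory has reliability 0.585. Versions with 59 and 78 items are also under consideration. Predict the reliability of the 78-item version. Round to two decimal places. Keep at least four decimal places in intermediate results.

0.80

The 59-item form is not needed; work directly from the 27-item form with n = 78/27 = 2.8889.
r_{78} = n·r / (1 + (n − 1)·r) = 1.6900 / 2.1050 ≈ 0.8029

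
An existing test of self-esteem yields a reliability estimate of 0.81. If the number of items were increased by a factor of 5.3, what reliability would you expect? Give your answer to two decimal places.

r_new = 5.3·0.81 / [1 + (5.3 − 1)·0.81]
r_new = 4.2930 / 4.4830 ≈ 0.9576

0.96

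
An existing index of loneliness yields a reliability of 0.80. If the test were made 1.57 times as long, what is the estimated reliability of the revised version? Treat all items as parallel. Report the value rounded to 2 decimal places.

0.86

r_new = (1.57 × 0.80) / (1 + (1.57 − 1) × 0.80)
     = 1.2560 / 1.4560 = 0.8626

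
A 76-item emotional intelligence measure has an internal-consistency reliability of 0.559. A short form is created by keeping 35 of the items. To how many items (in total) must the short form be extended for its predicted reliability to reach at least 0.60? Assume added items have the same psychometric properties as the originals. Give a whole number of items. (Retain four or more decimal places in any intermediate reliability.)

90

First, r for the 35-item form: n = 35/76 = 0.4605, so r_35 = 0.4605·0.559/(1 + (0.4605 − 1)·0.559) = 0.3686
Then solve for n' with r_old = 0.3686, r_target = 0.60: n' = 0.60(1 − 0.3686)/[0.3686(1 − 0.60)] = 2.5695
Items = 2.5695 × 35 ≈ 89.93 → 90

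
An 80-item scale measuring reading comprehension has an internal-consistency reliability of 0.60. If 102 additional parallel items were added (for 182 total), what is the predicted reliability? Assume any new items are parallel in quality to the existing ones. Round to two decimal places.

0.77

n = 182/80 = 2.275
By Spearman-Brown, r_new = n r / (1 + (n − 1) r).
r_new = (2.275 × 0.60) / (1 + (2.275 − 1) × 0.60)
     = 1.3650 / 1.7650 = 0.7734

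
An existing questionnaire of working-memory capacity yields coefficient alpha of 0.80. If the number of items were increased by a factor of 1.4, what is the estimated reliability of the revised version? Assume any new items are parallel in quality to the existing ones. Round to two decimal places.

0.85

r_new = (1.4 × 0.80) / (1 + (1.4 − 1) × 0.80)
     = 1.1200 / 1.3200 = 0.8485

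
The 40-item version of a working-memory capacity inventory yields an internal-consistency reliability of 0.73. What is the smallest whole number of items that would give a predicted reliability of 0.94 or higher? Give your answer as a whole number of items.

232

Invert Spearman-Brown to solve for n:
n = r_target (1 − r_old) / [ r_old (1 − r_target) ]
n = [0.94 × 0.27] / [0.73 × 0.06]
  = 0.2538 / 0.0438 = 5.7945
So the test needs 5.7945 × 40 ≈ 231.78 items; rounding up, 232.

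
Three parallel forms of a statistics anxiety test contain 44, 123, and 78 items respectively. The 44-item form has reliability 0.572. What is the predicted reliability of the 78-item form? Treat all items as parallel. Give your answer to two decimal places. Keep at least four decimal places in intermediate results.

0.70

Only the ratio of lengths matters: n = 78/44 = 1.7727
r_{78} = n·r / (1 + (n − 1)·r) = 1.0140 / 1.4420 ≈ 0.7032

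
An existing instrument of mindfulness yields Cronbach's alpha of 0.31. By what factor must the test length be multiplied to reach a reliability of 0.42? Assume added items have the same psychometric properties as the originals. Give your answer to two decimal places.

Spearman-Brown solved for the length factor n:
n = r_target (1 − r_old) / [ r_old (1 − r_target) ]
n = [0.42 × 0.69] / [0.31 × 0.58]
n = 0.2898 / 0.1798 ≈ 1.6118

1.61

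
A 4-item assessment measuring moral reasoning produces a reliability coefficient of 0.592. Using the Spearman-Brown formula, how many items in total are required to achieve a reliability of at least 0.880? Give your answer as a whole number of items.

21

Spearman-Brown solved for the length factor n:
n = r_target (1 − r_old) / [ r_old (1 − r_target) ]
n = 0.880 × (1 − 0.592) / [ 0.592 × (1 − 0.880) ]
n = 0.359040 / 0.071040 ≈ 5.0541
Items needed = n × 4 = 5.0541 × 4 ≈ 20.22 → round up to 21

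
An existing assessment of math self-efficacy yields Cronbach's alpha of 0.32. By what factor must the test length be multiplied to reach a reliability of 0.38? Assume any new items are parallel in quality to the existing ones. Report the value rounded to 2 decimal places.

1.30

n = 0.38 × (1 − 0.32) / [ 0.32 × (1 − 0.38) ]
  = 0.2584 / 0.1984 = 1.3024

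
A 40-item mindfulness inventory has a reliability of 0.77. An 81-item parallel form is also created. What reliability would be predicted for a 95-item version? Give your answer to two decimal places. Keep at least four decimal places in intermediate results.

0.89

Only the ratio of lengths matters: n = 95/40 = 2.3750
r_{95} = n·r / (1 + (n − 1)·r) = 1.8288 / 2.0587 ≈ 0.8883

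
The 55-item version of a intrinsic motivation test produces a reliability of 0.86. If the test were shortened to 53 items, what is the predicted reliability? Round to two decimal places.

Length ratio n = 53/55 = 0.9636
r_new = (0.9636 × 0.86) / (1 + (0.9636 − 1) × 0.86)
     = 0.8287 / 0.9687 = 0.8555

0.86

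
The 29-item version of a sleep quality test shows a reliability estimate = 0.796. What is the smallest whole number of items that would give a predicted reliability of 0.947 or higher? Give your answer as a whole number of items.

133

Invert Spearman-Brown to solve for n:
n = r*(1 − r) / [ r (1 − r*) ]
n = [0.947 × 0.204] / [0.796 × 0.053]
n = 0.193188 / 0.042188 ≈ 4.5792
So the test needs 4.5792 × 29 ≈ 132.80 items; rounding up, 133.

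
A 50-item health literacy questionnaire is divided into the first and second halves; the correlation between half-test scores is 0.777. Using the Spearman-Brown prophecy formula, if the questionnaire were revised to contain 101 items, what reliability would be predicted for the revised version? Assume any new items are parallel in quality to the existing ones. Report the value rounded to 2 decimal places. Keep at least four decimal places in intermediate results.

0.93

Full-test reliability from the split-half r: r_full = 2(0.777)/(1 + 0.777) = 0.8745
Length factor from 50 to 101 items: n = 101/50 = 2.0200
r_new = n·r_full / (1 + (n − 1)·r_full) = 1.7665 / 1.8920 ≈ 0.9337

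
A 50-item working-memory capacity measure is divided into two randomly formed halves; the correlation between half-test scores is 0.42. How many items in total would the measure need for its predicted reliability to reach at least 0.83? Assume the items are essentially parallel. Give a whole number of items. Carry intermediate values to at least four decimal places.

r_full = 2(0.42)/(1 + 0.42) = 0.5915
Solve Spearman-Brown for n: n = 0.83(1 − 0.5915) / [0.5915(1 − 0.83)] = 3.3718
Required items = 3.3718 × 50 = 168.59, so 169 items.

169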